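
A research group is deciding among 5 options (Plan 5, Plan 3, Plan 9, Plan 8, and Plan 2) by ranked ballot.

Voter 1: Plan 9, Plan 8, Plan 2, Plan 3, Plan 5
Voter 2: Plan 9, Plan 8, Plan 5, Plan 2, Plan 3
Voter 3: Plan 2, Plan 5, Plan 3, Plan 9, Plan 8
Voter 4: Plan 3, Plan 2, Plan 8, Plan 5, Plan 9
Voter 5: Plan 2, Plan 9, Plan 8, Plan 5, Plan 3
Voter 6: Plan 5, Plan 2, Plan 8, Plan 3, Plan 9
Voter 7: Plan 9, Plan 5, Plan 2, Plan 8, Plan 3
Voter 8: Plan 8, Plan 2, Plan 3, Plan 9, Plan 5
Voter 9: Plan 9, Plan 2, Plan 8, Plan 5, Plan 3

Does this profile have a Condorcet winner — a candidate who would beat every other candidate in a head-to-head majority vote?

Head-to-head results (9 voters total):
Plan 5 vs Plan 3: Plan 5 wins 6–3.
Plan 5 vs Plan 9: Plan 9 wins 6–3.
Plan 5 vs Plan 8: Plan 8 wins 6–3.
Plan 5 vs Plan 2: Plan 2 wins 6–3.
Plan 3 vs Plan 9: Plan 9 wins 5–4.
Plan 3 vs Plan 8: Plan 8 wins 7–2.
Plan 3 vs Plan 2: Plan 2 wins 8–1.
Plan 9 vs Plan 8: Plan 9 wins 6–3.
Plan 9 vs Plan 2: Plan 2 wins 5–4.
Plan 8 vs Plan 2: Plan 2 wins 6–3.
Plan 2 beats each rival — Plan 5 (6–3), Plan 3 (8–1), Plan 9 (5–4), Plan 8 (6–3) — so Plan 2 is the Condorcet winner.

Yes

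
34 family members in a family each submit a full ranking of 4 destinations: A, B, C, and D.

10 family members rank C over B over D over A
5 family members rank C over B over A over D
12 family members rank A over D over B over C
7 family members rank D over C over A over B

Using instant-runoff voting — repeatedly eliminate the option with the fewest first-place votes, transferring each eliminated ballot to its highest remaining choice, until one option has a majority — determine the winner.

C

Round 1: C 15, A 12, D 7, B 0. B has the fewest and is eliminated.
Round 2: C 15, A 12, D 7. D has the fewest and is eliminated.
Round 3: C 22, A 12. C has a majority.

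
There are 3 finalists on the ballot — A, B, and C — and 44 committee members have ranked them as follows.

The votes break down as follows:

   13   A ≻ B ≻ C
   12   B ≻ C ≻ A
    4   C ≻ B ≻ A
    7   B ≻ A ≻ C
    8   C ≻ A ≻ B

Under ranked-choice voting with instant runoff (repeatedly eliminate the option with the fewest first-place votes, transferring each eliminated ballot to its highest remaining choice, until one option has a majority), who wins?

B

Round 1: B 19, A 13, C 12. C has the fewest and is eliminated.
Round 2: B 23, A 21. B has a majority.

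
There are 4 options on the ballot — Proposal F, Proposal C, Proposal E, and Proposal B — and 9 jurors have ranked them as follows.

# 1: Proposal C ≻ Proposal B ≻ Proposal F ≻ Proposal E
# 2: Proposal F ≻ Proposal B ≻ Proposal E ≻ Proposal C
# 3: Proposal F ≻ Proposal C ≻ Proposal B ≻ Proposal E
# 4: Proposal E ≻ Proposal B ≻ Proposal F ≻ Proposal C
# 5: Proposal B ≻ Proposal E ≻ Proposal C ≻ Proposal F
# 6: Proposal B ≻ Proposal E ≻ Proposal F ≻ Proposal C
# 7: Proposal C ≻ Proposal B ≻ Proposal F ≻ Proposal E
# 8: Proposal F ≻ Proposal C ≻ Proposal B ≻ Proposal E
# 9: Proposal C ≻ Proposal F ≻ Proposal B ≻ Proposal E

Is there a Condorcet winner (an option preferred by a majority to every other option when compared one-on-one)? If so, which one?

Head-to-head results (9 voters total):
Proposal F vs Proposal C: Proposal F wins 5–4.
Proposal F vs Proposal E: Proposal F wins 6–3.
Proposal F vs Proposal B: Proposal B wins 5–4.
Proposal C vs Proposal E: Proposal C wins 5–4.
Proposal C vs Proposal B: Proposal C wins 5–4.
Proposal E vs Proposal B: Proposal B wins 8–1.
No candidate beats all others: Proposal F beats Proposal C beats Proposal B beats Proposal F, a majority cycle.

None — there is no Condorcet winner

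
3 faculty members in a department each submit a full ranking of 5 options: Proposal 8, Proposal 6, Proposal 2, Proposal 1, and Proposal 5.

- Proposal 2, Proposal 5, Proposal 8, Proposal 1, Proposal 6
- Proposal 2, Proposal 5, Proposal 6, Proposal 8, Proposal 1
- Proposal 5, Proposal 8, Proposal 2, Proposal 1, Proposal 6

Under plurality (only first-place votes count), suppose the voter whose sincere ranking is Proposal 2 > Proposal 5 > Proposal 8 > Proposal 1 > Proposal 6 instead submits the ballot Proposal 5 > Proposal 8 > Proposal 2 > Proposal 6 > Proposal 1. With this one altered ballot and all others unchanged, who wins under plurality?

First-place totals with the altered ballot: Proposal 8 0, Proposal 6 0, Proposal 2 1, Proposal 1 0, Proposal 5 2.
The switch changes the winner from Proposal 2 to Proposal 5.

Proposal 5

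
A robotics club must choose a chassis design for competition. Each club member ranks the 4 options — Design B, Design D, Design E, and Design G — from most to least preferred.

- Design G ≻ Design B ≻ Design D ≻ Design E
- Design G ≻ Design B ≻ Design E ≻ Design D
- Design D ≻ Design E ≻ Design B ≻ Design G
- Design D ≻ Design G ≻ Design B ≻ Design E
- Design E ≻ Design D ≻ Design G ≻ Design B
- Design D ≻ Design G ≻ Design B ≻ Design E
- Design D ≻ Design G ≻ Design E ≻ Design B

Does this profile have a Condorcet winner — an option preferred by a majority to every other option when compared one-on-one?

Yes

Head-to-head results (7 voters total):
Design B vs Design D: Design D wins 5–2.
Design B vs Design E: Design B wins 4–3.
Design B vs Design G: Design G wins 6–1.
Design D vs Design E: Design D wins 5–2.
Design D vs Design G: Design D wins 5–2.
Design E vs Design G: Design G wins 5–2.
Design D beats each rival — Design B (5–2), Design E (5–2), Design G (5–2) — so Design D is the Condorcet winner.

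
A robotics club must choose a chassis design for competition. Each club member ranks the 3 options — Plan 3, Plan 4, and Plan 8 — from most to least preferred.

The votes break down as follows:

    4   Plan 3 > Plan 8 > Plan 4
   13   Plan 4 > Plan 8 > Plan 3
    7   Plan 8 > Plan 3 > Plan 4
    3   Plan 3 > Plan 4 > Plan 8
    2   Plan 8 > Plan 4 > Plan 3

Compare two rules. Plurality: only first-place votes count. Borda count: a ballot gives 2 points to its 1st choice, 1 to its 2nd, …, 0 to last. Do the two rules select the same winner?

Plurality first-place counts: Plan 3 7, Plan 4 13, Plan 8 9 → Plan 4.
Borda totals: Plan 3 21, Plan 4 31, Plan 8 35 → Plan 8.
The two rules disagree: plurality picks Plan 4, Borda picks Plan 8.

No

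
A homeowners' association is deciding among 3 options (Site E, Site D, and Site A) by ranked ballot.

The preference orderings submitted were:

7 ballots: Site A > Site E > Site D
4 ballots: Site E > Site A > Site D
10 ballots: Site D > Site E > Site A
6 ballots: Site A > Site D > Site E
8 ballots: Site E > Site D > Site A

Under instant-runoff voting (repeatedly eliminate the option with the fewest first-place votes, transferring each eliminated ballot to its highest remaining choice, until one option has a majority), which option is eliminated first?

Round 1: Site A 13, Site E 12, Site D 10. Site D has the fewest and is eliminated.
Round 2: Site E 22, Site A 13. Site E has a majority.

Site D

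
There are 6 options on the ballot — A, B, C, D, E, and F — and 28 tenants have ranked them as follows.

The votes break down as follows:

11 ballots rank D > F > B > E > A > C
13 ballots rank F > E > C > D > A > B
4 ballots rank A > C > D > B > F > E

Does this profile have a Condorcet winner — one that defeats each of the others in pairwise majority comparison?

No

Head-to-head results (28 voters total):
A vs B: A wins 17–11.
A vs C: A wins 15–13.
A vs D: D wins 24–4.
A vs E: E wins 24–4.
A vs F: F wins 24–4.
B vs C: C wins 17–11.
B vs D: D wins 28–0.
B vs E: B wins 15–13.
B vs F: F wins 24–4.
C vs D: C wins 17–11.
C vs E: E wins 24–4.
C vs F: F wins 24–4.
D vs E: D wins 15–13.
D vs F: D wins 15–13.
E vs F: F wins 28–0.
No candidate beats all others: A beats B beats E beats A, a majority cycle.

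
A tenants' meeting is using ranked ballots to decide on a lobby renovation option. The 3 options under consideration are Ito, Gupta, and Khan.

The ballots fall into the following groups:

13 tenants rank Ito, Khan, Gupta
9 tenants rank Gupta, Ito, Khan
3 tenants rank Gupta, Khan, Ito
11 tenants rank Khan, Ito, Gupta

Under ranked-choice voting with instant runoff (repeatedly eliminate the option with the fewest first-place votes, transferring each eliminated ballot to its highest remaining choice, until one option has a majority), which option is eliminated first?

Khan

Round 1: Ito 13, Gupta 12, Khan 11. Khan has the fewest and is eliminated.
Round 2: Ito 24, Gupta 12. Ito has a majority.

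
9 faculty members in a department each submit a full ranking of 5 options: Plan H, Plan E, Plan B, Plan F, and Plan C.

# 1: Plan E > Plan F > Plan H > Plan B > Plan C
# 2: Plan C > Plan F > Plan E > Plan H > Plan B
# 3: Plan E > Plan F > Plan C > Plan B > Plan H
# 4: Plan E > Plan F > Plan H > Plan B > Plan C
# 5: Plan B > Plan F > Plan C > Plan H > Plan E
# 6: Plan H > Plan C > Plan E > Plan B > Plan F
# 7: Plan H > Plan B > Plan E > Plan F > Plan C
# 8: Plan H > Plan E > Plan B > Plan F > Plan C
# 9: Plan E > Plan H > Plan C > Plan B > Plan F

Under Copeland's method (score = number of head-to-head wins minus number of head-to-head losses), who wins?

Plan E

Pairwise results:
  Plan H vs Plan E: Plan E wins 5–4.
  Plan H vs Plan B: Plan H wins 7–2.
  Plan H vs Plan F: Plan F wins 5–4.
  Plan H vs Plan C: Plan H wins 6–3.
  Plan E vs Plan B: Plan E wins 7–2.
  Plan E vs Plan F: Plan E wins 7–2.
  Plan E vs Plan C: Plan E wins 6–3.
  Plan B vs Plan F: Plan B wins 5–4.
  Plan B vs Plan C: Plan B wins 5–4.
  Plan F vs Plan C: Plan F wins 6–3.
Copeland scores (wins − losses):
  Plan H: 2 − 2 = 0
  Plan E: 4 − 0 = 4
  Plan B: 2 − 2 = 0
  Plan F: 2 − 2 = 0
  Plan C: 0 − 4 = -4
Plan E has the best Copeland score.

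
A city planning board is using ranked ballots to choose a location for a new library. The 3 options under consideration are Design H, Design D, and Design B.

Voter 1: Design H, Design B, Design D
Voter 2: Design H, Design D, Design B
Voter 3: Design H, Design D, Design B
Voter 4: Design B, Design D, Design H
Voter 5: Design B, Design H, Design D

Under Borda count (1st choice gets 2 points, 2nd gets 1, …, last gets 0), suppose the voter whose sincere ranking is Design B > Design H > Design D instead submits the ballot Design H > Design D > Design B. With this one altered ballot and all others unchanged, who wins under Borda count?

Borda totals with the altered ballot: Design H 8, Design D 4, Design B 3.
The winner is unchanged: still Design H.

Design H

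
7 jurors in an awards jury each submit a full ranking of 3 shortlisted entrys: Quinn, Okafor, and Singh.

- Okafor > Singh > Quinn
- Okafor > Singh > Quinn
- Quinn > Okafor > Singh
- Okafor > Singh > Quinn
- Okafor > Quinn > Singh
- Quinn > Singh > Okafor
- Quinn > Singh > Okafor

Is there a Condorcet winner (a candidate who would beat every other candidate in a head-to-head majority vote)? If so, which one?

Okafor

Head-to-head results (7 voters total):
Quinn vs Okafor: Okafor wins 4–3.
Quinn vs Singh: Quinn wins 4–3.
Okafor vs Singh: Okafor wins 5–2.
Okafor beats each rival — Quinn (4–3), Singh (5–2) — so Okafor is the Condorcet winner.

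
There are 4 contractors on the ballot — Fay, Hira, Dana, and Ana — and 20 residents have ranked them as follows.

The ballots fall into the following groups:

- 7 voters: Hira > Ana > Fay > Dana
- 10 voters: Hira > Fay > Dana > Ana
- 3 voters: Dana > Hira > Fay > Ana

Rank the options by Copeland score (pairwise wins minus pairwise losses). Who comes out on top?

Pairwise results:
  Fay vs Hira: Hira wins 20–0.
  Fay vs Dana: Fay wins 17–3.
  Fay vs Ana: Fay wins 13–7.
  Hira vs Dana: Hira wins 17–3.
  Hira vs Ana: Hira wins 20–0.
  Dana vs Ana: Dana wins 13–7.
Copeland scores (wins − losses):
  Fay: 2 − 1 = 1
  Hira: 3 − 0 = 3
  Dana: 1 − 2 = -1
  Ana: 0 − 3 = -3
Hira has the best Copeland score.

Hira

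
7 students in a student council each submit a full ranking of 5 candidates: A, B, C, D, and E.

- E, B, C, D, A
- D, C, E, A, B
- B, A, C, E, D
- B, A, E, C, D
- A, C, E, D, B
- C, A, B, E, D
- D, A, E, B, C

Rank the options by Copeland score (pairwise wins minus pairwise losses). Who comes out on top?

A

Pairwise results:
  A vs B: A wins 4–3.
  A vs C: A wins 4–3.
  A vs D: A wins 4–3.
  A vs E: A wins 5–2.
  B vs C: B wins 4–3.
  B vs D: B wins 4–3.
  B vs E: E wins 4–3.
  C vs D: C wins 5–2.
  C vs E: C wins 4–3.
  D vs E: E wins 5–2.
Copeland scores (wins − losses):
  A: 4 − 0 = 4
  B: 2 − 2 = 0
  C: 2 − 2 = 0
  D: 0 − 4 = -4
  E: 2 − 2 = 0
A has the best Copeland score.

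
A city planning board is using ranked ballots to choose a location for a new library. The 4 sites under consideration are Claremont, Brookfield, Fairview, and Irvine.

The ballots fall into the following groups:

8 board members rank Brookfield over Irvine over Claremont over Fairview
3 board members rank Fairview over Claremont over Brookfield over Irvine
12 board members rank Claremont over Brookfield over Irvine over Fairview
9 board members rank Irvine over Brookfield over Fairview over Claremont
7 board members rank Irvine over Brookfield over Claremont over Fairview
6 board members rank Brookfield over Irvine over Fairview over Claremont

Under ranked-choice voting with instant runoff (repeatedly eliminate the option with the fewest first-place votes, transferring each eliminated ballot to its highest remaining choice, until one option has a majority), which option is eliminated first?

Fairview

Round 1: Irvine 16, Brookfield 14, Claremont 12, Fairview 3. Fairview has the fewest and is eliminated.
Round 2: Irvine 16, Claremont 15, Brookfield 14. Brookfield has the fewest and is eliminated.
Round 3: Irvine 30, Claremont 15. Irvine has a majority.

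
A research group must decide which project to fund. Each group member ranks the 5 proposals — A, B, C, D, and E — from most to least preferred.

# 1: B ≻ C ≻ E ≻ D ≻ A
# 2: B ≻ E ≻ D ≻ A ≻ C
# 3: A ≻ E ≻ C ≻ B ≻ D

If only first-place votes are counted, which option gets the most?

First-place vote totals:
  A: 1
  B: 2
  C: 0
  D: 0
  E: 0
B has the most first-place votes.

B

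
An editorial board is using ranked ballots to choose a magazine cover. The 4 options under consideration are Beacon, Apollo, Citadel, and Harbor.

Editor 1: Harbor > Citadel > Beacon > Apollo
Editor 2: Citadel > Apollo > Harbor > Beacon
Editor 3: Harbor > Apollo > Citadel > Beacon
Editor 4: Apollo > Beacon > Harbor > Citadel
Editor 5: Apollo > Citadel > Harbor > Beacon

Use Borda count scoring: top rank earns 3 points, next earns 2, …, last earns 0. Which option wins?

Borda scores:
  Beacon: 1 + 0 + 0 + 2 + 0 = 3
  Apollo: 0 + 2 + 2 + 3 + 3 = 10
  Citadel: 2 + 3 + 1 + 0 + 2 = 8
  Harbor: 3 + 1 + 3 + 1 + 1 = 9
Apollo has the highest total.

Apollo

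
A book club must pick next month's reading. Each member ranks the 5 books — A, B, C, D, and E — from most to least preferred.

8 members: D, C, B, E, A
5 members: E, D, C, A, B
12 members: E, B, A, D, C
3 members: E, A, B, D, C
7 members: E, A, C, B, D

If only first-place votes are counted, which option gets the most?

E

First-place vote totals:
  A: 0
  B: 0
  C: 0
  D: 8
  E: 27
E has the most first-place votes.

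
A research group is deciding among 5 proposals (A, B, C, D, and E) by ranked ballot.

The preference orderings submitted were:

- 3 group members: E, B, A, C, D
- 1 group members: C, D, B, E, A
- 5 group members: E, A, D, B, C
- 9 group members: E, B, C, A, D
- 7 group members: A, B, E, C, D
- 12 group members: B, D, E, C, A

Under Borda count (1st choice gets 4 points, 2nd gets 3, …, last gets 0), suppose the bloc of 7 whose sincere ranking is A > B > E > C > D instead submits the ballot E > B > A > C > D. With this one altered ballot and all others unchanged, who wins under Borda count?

E

Borda totals with the altered ballot: A 44, B 112, C 44, D 49, E 121.
The switch changes the winner from B to E.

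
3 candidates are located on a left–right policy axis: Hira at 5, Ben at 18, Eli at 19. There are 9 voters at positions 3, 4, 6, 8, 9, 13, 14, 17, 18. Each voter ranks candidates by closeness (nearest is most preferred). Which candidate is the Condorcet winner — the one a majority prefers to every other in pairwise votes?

Hira

With single-peaked preferences on a line, the Condorcet winner is the candidate closest to the median voter.
The median voter (position 9) is closest to Hira at 5.
Check: Hira vs Ben — voters closer to Hira: 5 of 9.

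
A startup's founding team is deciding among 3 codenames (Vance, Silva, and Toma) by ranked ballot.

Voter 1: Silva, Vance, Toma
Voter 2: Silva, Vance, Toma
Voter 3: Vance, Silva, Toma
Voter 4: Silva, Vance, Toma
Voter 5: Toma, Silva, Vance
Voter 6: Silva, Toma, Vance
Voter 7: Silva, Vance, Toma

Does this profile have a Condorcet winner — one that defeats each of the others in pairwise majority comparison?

Head-to-head results (7 voters total):
Vance vs Silva: Silva wins 6–1.
Vance vs Toma: Vance wins 5–2.
Silva vs Toma: Silva wins 6–1.
Silva beats each rival — Vance (6–1), Toma (6–1) — so Silva is the Condorcet winner.

Yes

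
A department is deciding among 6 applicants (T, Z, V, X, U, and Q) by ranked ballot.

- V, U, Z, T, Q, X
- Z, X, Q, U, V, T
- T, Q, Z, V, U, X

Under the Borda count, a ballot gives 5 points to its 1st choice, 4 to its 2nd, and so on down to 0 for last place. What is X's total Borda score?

4

Borda scores:
  T: 2 + 0 + 5 = 7
  Z: 3 + 5 + 3 = 11
  V: 5 + 1 + 2 = 8
  X: 0 + 4 + 0 = 4
  U: 4 + 2 + 1 = 7
  Q: 1 + 3 + 4 = 8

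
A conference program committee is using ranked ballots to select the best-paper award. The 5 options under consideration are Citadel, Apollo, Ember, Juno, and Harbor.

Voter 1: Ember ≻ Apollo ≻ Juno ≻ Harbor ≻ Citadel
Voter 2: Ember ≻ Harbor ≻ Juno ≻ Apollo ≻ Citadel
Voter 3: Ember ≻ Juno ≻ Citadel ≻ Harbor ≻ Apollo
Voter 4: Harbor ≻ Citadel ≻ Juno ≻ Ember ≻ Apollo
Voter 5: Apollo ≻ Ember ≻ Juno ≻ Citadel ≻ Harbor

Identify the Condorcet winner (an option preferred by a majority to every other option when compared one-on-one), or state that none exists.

Ember

Head-to-head results (5 voters total):
Citadel vs Apollo: Apollo wins 3–2.
Citadel vs Ember: Ember wins 4–1.
Citadel vs Juno: Juno wins 4–1.
Citadel vs Harbor: Harbor wins 3–2.
Apollo vs Ember: Ember wins 4–1.
Apollo vs Juno: Juno wins 3–2.
Apollo vs Harbor: Harbor wins 3–2.
Ember vs Juno: Ember wins 4–1.
Ember vs Harbor: Ember wins 4–1.
Juno vs Harbor: Juno wins 3–2.
Ember beats each rival — Citadel (4–1), Apollo (4–1), Juno (4–1), Harbor (4–1) — so Ember is the Condorcet winner.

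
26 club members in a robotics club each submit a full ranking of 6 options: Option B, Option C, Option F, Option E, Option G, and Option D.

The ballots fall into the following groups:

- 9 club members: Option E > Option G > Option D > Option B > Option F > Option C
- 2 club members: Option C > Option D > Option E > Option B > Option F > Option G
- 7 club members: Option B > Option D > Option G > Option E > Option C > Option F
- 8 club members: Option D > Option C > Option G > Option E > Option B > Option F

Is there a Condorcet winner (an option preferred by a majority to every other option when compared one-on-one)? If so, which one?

Head-to-head results (26 voters total):
Option B vs Option C: Option B wins 16–10.
Option B vs Option F: Option B wins 26–0.
Option B vs Option E: Option E wins 19–7.
Option B vs Option G: Option G wins 17–9.
Option B vs Option D: Option D wins 19–7.
Option C vs Option F: Option C wins 17–9.
Option C vs Option E: Option E wins 16–10.
Option C vs Option G: Option G wins 16–10.
Option C vs Option D: Option D wins 24–2.
Option F vs Option E: Option E wins 26–0.
Option F vs Option G: Option G wins 24–2.
Option F vs Option D: Option D wins 26–0.
Option E vs Option G: Option G wins 15–11.
Option E vs Option D: Option D wins 17–9.
Option G vs Option D: Option D wins 17–9.
Option D beats each rival — Option B (19–7), Option C (24–2), Option F (26–0), Option E (17–9), Option G (17–9) — so Option D is the Condorcet winner.

Option D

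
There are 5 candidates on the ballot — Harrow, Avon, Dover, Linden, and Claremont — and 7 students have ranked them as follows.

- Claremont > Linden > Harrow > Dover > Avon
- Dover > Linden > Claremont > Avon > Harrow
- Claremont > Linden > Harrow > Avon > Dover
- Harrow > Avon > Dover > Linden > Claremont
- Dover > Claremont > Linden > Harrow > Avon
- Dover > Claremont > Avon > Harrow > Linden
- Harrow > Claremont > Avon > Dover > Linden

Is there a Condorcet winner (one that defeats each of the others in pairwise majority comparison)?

No

Head-to-head results (7 voters total):
Harrow vs Avon: Harrow wins 5–2.
Harrow vs Dover: Harrow wins 4–3.
Harrow vs Linden: Linden wins 4–3.
Harrow vs Claremont: Claremont wins 5–2.
Avon vs Dover: Dover wins 4–3.
Avon vs Linden: Linden wins 4–3.
Avon vs Claremont: Claremont wins 6–1.
Dover vs Linden: Dover wins 5–2.
Dover vs Claremont: Dover wins 4–3.
Linden vs Claremont: Claremont wins 5–2.
No candidate beats all others: Harrow beats Dover beats Linden beats Harrow, a majority cycle.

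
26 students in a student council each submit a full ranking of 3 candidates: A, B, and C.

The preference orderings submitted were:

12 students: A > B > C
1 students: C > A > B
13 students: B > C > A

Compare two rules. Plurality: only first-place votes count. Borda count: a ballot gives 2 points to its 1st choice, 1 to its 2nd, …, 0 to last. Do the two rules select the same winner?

Yes

Plurality first-place counts: A 12, B 13, C 1 → B.
Borda totals: A 25, B 38, C 15 → B.
The two rules agree on B.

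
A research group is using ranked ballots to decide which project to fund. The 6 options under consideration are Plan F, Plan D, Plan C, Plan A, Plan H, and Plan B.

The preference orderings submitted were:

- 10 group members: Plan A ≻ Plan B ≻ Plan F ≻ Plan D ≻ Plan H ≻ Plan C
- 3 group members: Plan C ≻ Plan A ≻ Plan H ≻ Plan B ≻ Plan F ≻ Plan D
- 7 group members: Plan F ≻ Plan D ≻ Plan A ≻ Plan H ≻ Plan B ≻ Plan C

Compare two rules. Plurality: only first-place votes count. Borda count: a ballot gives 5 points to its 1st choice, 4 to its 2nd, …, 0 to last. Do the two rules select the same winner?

Plurality first-place counts: Plan F 7, Plan D 0, Plan C 3, Plan A 10, Plan H 0, Plan B 0 → Plan A.
Borda totals: Plan F 68, Plan D 48, Plan C 15, Plan A 83, Plan H 33, Plan B 53 → Plan A.
The two rules agree on Plan A.

Yes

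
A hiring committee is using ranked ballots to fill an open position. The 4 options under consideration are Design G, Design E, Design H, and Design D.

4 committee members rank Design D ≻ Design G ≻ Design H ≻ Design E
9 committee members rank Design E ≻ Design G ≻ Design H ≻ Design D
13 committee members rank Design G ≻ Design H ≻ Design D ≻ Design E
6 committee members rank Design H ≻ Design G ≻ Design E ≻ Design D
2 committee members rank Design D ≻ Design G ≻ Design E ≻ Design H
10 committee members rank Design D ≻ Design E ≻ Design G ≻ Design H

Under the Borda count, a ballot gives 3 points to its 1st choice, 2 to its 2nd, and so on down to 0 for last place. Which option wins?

Borda scores:
  Design G: 4·2 + 9·2 + 13·3 + 6·2 + 2·2 + 10·1 = 91
  Design E: 4·0 + 9·3 + 13·0 + 6·1 + 2·1 + 10·2 = 55
  Design H: 4·1 + 9·1 + 13·2 + 6·3 + 2·0 + 10·0 = 57
  Design D: 4·3 + 9·0 + 13·1 + 6·0 + 2·3 + 10·3 = 61
Design G has the highest total.

Design G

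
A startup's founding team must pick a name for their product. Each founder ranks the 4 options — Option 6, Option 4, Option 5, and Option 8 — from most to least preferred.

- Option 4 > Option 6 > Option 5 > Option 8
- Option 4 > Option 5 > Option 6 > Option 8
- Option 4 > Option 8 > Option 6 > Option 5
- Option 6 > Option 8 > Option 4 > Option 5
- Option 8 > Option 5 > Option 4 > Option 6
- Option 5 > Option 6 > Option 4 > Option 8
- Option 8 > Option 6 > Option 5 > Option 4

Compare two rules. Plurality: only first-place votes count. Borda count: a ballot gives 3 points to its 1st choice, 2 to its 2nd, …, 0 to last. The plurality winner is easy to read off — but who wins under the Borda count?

Plurality first-place counts: Option 6 1, Option 4 3, Option 5 1, Option 8 2 → Option 4.
Borda totals: Option 6 11, Option 4 12, Option 5 9, Option 8 10 → Option 4.

Option 4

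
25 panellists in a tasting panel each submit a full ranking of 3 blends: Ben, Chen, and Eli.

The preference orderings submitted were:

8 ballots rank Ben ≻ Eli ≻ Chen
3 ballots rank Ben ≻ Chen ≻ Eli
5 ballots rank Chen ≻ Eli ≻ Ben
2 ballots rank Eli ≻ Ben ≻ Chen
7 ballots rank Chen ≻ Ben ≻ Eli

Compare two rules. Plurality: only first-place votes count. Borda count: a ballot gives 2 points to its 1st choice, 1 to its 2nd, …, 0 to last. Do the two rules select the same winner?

Plurality first-place counts: Ben 11, Chen 12, Eli 2 → Chen.
Borda totals: Ben 31, Chen 27, Eli 17 → Ben.
The two rules disagree: plurality picks Chen, Borda picks Ben.

No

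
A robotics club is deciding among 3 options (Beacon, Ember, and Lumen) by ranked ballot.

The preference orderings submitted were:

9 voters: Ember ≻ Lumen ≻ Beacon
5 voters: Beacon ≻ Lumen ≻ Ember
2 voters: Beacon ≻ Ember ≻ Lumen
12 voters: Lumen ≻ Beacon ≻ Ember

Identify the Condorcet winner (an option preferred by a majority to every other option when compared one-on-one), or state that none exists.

Head-to-head results (28 voters total):
Beacon vs Ember: Beacon wins 19–9.
Beacon vs Lumen: Lumen wins 21–7.
Ember vs Lumen: Lumen wins 17–11.
Lumen beats each rival — Beacon (21–7), Ember (17–11) — so Lumen is the Condorcet winner.

Lumen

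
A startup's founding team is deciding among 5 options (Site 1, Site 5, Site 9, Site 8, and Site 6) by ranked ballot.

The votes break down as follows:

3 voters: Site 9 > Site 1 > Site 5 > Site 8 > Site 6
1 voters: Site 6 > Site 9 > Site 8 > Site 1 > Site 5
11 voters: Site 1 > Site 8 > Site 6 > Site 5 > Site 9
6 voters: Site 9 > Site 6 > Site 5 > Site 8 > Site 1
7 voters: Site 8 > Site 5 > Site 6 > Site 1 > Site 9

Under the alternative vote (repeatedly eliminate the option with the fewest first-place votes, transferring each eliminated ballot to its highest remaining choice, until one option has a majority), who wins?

Site 1

Round 1: Site 1 11, Site 9 9, Site 8 7, Site 6 1, Site 5 0. Site 5 has the fewest and is eliminated.
Round 2: Site 1 11, Site 9 9, Site 8 7, Site 6 1. Site 6 has the fewest and is eliminated.
Round 3: Site 1 11, Site 9 10, Site 8 7. Site 8 has the fewest and is eliminated.
Round 4: Site 1 18, Site 9 10. Site 1 has a majority.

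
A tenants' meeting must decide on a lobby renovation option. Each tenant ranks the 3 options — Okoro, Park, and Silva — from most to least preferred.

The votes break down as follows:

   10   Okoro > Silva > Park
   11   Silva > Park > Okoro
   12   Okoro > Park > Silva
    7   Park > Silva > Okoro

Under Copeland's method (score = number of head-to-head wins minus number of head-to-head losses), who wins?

Pairwise results:
  Okoro vs Park: Okoro wins 22–18.
  Okoro vs Silva: Okoro wins 22–18.
  Park vs Silva: Silva wins 21–19.
Copeland scores (wins − losses):
  Okoro: 2 − 0 = 2
  Park: 0 − 2 = -2
  Silva: 1 − 1 = 0
Okoro has the best Copeland score.

Okoro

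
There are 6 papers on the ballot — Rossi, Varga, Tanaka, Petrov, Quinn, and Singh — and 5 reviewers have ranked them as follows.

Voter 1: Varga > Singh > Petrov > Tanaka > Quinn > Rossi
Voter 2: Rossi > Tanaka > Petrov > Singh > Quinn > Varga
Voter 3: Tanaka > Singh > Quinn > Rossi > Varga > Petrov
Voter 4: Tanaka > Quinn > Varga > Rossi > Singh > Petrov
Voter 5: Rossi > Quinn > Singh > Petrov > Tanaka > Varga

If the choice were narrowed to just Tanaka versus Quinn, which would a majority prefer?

Tanaka

Ballots ranking Tanaka above Quinn: 4.
Ballots ranking Quinn above Tanaka: 1.
Tanaka wins the head-to-head, 4–1.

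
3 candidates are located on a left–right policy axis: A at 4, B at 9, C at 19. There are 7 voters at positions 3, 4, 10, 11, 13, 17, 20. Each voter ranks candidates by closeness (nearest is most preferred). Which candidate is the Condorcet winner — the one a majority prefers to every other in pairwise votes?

With single-peaked preferences on a line, the Condorcet winner is the candidate closest to the median voter.
The median voter (position 11) is closest to B at 9.
Check: B vs C — voters closer to B: 5 of 7.

B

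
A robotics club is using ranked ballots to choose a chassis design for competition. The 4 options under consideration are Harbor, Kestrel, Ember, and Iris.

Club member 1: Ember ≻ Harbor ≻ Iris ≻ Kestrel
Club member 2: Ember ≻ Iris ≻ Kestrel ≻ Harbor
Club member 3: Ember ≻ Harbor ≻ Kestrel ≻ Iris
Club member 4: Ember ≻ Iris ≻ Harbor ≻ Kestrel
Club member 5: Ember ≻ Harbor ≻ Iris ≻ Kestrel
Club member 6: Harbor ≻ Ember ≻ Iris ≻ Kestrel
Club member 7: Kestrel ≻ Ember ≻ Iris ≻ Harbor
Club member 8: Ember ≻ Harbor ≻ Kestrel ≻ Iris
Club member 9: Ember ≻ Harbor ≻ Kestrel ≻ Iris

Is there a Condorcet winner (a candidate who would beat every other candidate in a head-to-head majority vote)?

Yes

Head-to-head results (9 voters total):
Harbor vs Kestrel: Harbor wins 7–2.
Harbor vs Ember: Ember wins 8–1.
Harbor vs Iris: Harbor wins 6–3.
Kestrel vs Ember: Ember wins 8–1.
Kestrel vs Iris: Iris wins 5–4.
Ember vs Iris: Ember wins 9–0.
Ember beats each rival — Harbor (8–1), Kestrel (8–1), Iris (9–0) — so Ember is the Condorcet winner.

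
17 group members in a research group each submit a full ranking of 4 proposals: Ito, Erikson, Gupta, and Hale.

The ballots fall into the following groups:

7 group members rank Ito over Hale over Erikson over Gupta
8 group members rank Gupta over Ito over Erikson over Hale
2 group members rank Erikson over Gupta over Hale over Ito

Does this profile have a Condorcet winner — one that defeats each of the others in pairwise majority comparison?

No

Head-to-head results (17 voters total):
Ito vs Erikson: Ito wins 15–2.
Ito vs Gupta: Gupta wins 10–7.
Ito vs Hale: Ito wins 15–2.
Erikson vs Gupta: Erikson wins 9–8.
Erikson vs Hale: Erikson wins 10–7.
Gupta vs Hale: Gupta wins 10–7.
No candidate beats all others: Ito beats Erikson beats Gupta beats Ito, a majority cycle.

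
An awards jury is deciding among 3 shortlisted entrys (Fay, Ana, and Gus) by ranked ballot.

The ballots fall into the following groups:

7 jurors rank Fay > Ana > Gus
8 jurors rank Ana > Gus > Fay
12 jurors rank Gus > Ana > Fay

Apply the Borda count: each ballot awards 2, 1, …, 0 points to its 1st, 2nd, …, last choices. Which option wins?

Ana

Borda scores:
  Fay: 7·2 + 8·0 + 12·0 = 14
  Ana: 7·1 + 8·2 + 12·1 = 35
  Gus: 7·0 + 8·1 + 12·2 = 32
Ana has the highest total.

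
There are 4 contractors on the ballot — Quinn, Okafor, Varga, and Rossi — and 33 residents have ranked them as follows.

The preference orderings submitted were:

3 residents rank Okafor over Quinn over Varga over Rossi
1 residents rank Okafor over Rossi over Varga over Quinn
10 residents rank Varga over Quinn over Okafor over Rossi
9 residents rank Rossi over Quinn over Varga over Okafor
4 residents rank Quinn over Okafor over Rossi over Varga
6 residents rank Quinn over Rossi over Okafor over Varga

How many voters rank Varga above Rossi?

Ballots ranking Varga above Rossi: 3+10 = 13.
Ballots ranking Rossi above Varga: 1+9+4+6 = 20.
So 13 of 33 voters prefer Varga to Rossi.

13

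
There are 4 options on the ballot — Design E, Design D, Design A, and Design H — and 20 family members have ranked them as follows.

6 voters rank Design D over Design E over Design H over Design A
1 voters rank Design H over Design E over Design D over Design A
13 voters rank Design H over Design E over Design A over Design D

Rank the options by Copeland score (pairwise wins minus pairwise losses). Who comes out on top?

Pairwise results:
  Design E vs Design D: Design E wins 14–6.
  Design E vs Design A: Design E wins 20–0.
  Design E vs Design H: Design H wins 14–6.
  Design D vs Design A: Design A wins 13–7.
  Design D vs Design H: Design H wins 14–6.
  Design A vs Design H: Design H wins 20–0.
Copeland scores (wins − losses):
  Design E: 2 − 1 = 1
  Design D: 0 − 3 = -3
  Design A: 1 − 2 = -1
  Design H: 3 − 0 = 3
Design H has the best Copeland score.

Design H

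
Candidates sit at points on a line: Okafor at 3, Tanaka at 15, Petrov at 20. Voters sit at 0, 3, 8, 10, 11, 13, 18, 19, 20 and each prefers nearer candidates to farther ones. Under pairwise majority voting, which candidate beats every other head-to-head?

With single-peaked preferences on a line, the Condorcet winner is the candidate closest to the median voter.
The median voter (position 11) is closest to Tanaka at 15.
Check: Tanaka vs Okafor — voters closer to Tanaka: 6 of 9.

Tanaka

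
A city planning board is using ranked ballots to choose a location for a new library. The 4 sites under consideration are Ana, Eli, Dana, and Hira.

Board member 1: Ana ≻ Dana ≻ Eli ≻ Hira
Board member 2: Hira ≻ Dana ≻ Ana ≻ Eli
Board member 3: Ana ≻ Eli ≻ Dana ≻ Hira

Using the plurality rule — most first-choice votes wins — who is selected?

Ana

First-place vote totals:
  Ana: 2
  Eli: 0
  Dana: 0
  Hira: 1
Ana has the most first-place votes.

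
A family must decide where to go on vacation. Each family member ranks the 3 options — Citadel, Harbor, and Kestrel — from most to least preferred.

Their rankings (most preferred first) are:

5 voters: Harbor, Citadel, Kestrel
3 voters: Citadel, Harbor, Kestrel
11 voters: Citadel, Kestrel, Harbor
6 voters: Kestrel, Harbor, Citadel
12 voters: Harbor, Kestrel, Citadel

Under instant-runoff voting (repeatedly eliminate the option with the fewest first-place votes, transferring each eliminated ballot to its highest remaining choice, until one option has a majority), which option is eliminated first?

Round 1: Harbor 17, Citadel 14, Kestrel 6. Kestrel has the fewest and is eliminated.
Round 2: Harbor 23, Citadel 14. Harbor has a majority.

Kestrel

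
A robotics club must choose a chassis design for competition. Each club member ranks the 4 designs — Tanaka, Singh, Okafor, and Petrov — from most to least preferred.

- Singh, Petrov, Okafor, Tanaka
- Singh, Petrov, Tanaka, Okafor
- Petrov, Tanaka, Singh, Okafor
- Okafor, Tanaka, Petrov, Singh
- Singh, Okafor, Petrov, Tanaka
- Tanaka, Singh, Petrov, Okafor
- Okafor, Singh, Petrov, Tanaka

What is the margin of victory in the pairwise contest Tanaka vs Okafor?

1

Ballots ranking Tanaka above Okafor: 3.
Ballots ranking Okafor above Tanaka: 4.
Okafor wins 4–3, a margin of 1.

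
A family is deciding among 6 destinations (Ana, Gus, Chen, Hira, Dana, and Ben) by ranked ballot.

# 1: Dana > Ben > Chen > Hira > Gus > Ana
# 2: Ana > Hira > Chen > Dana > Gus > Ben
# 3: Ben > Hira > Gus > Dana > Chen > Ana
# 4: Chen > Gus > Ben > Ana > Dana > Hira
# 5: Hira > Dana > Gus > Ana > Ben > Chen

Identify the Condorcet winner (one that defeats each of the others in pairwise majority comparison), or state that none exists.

Head-to-head results (5 voters total):
Ana vs Gus: Gus wins 4–1.
Ana vs Chen: Chen wins 3–2.
Ana vs Hira: Hira wins 3–2.
Ana vs Dana: Dana wins 3–2.
Ana vs Ben: Ben wins 3–2.
Gus vs Chen: Chen wins 3–2.
Gus vs Hira: Hira wins 4–1.
Gus vs Dana: Dana wins 3–2.
Gus vs Ben: Gus wins 3–2.
Chen vs Hira: Hira wins 3–2.
Chen vs Dana: Dana wins 3–2.
Chen vs Ben: Ben wins 3–2.
Hira vs Dana: Hira wins 3–2.
Hira vs Ben: Ben wins 3–2.
Dana vs Ben: Dana wins 3–2.
No candidate beats all others: Gus beats Ben beats Chen beats Gus, a majority cycle.

No Condorcet winner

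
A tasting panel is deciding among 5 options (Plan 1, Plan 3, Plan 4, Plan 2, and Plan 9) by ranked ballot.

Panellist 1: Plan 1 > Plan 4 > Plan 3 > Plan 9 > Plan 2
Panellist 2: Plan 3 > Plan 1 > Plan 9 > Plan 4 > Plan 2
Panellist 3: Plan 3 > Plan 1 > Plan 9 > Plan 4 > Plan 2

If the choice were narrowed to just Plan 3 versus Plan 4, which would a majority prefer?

Plan 3

Ballots ranking Plan 3 above Plan 4: 2.
Ballots ranking Plan 4 above Plan 3: 1.
Plan 3 wins the head-to-head, 2–1.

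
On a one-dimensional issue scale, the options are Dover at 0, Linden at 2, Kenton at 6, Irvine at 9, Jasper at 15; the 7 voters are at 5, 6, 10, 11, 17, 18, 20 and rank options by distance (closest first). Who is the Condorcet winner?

With single-peaked preferences on a line, the Condorcet winner is the candidate closest to the median voter.
The median voter (position 11) is closest to Irvine at 9.
Check: Irvine vs Linden — voters closer to Irvine: 6 of 7.

Irvine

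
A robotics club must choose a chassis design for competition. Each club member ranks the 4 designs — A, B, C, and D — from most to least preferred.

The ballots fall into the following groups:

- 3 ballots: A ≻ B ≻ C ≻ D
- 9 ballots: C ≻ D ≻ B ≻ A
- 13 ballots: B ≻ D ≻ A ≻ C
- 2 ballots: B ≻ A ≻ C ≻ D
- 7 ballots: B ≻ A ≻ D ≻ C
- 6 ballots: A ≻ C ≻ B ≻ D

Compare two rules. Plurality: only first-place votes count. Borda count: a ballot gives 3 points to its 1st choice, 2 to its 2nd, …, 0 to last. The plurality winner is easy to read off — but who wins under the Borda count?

B

Plurality first-place counts: A 9, B 22, C 9, D 0 → B.
Borda totals: A 58, B 87, C 44, D 51 → B.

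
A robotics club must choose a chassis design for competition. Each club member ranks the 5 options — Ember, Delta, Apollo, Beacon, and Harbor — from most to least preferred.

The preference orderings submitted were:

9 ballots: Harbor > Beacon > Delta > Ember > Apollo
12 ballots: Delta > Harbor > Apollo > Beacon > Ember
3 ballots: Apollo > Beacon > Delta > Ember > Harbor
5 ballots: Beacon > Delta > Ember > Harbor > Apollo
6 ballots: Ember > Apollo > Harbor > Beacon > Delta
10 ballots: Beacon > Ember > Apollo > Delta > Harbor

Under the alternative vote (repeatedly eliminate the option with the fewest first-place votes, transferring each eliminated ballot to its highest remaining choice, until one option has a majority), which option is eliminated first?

Apollo

Round 1: Beacon 15, Delta 12, Harbor 9, Ember 6, Apollo 3. Apollo has the fewest and is eliminated.
Round 2: Beacon 18, Delta 12, Harbor 9, Ember 6. Ember has the fewest and is eliminated.
Round 3: Beacon 18, Harbor 15, Delta 12. Delta has the fewest and is eliminated.
Round 4: Harbor 27, Beacon 18. Harbor has a majority.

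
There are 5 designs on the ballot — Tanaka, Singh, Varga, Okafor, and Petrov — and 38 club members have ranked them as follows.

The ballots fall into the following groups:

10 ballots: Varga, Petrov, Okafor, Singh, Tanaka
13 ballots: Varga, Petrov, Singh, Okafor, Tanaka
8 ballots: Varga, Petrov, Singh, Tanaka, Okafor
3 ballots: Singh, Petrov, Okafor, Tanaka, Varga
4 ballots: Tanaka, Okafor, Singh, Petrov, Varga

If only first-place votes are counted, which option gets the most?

First-place vote totals:
  Tanaka: 4
  Singh: 3
  Varga: 31
  Okafor: 0
  Petrov: 0
Varga has the most first-place votes.

Varga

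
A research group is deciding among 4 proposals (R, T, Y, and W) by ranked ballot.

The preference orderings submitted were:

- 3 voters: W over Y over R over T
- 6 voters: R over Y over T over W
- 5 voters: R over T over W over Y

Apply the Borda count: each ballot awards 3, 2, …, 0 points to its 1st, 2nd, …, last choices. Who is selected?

Borda scores:
  R: 3·1 + 6·3 + 5·3 = 36
  T: 3·0 + 6·1 + 5·2 = 16
  Y: 3·2 + 6·2 + 5·0 = 18
  W: 3·3 + 6·0 + 5·1 = 14
R has the highest total.

R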